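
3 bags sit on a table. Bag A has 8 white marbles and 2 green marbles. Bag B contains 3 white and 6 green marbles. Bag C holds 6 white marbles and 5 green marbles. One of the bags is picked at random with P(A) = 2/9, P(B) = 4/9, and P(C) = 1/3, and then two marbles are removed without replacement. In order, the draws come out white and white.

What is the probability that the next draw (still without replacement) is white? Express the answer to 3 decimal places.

Under each hypothesis, the probability of the observed sequence is: P(data | bag A) = (8/10)(7/9) = 0.62222; P(data | bag B) = (3/9)(2/8) = 0.083333; P(data | bag C) = (6/11)(5/10) = 0.27273.
The prior-weighted likelihoods are 2/9 · 0.62222 = 0.13827, 4/9 · 0.083333 = 0.037037, 1/3 · 0.27273 = 0.090909; with total 0.26622.
The posterior is then P(bag A | data) = 0.51939, P(bag B | data) = 0.13912, P(bag C | data) = 0.34148.
So P(white next | data) = Σ P(white next | H) P(H | data) = (3/4)(0.51939) + (1/7)(0.13912) + (4/9)(0.34148) = 0.56119.

0.561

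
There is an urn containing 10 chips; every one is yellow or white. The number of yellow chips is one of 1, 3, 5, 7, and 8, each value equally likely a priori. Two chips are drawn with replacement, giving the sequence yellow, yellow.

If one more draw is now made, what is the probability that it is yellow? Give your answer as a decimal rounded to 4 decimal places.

0.6811

For each hypothesis, P(data | H) works out to: P(data | r = 1) = (1/10)(1/10) = 1/100; P(data | r = 3) = (3/10)(3/10) = 9/100; P(data | r = 5) = (5/10)(5/10) = 1/4; P(data | r = 7) = (7/10)(7/10) = 49/100; P(data | r = 8) = (8/10)(8/10) = 16/25.
The prior-weighted likelihoods are 1/5 · 1/100 = 1/500, 1/5 · 9/100 = 9/500, 1/5 · 1/4 = 1/20, 1/5 · 49/100 = 49/500, 1/5 · 16/25 = 16/125; with total 37/125.
The posterior is then P(r = 1 | data) = 1/148, P(r = 3 | data) = 9/148, P(r = 5 | data) = 25/148, P(r = 7 | data) = 49/148, P(r = 8 | data) = 16/37.
The predictive probability is P(yellow next | data) = (1/10)(1/148) + (3/10)(9/148) + (1/2)(25/148) + (7/10)(49/148) + (4/5)(16/37) = 126/185.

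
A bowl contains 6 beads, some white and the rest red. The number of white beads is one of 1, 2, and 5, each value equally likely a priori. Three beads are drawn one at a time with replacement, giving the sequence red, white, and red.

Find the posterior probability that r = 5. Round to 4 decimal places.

0.0806

Under each hypothesis, the probability of the observed sequence is: P(data | r = 1) = (5/6)(1/6)(5/6) = 25/216; P(data | r = 2) = (4/6)(2/6)(4/6) = 4/27; P(data | r = 5) = (1/6)(5/6)(1/6) = 5/216.
Multiplying each by its prior: 1/3 · 25/216 = 25/648, 1/3 · 4/27 = 4/81, 1/3 · 5/216 = 5/648; with total 31/324.
By Bayes' rule, P(r = 5 | data) = (5/648) / (31/324) = 5/62.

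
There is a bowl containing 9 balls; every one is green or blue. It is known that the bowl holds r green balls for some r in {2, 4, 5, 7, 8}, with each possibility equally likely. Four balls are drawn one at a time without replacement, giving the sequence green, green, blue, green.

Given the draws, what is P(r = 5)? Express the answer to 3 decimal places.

The likelihood of the observed sequence under each hypothesis: P(data | r = 2) = (2/9)(1/8)(7/7)(0/6) = 0; P(data | r = 4) = (4/9)(3/8)(5/7)(2/6) = 5/126; P(data | r = 5) = (5/9)(4/8)(4/7)(3/6) = 5/63; P(data | r = 7) = (7/9)(6/8)(2/7)(5/6) = 5/36; P(data | r = 8) = (8/9)(7/8)(1/7)(6/6) = 1/9.
Weighting by the prior gives 1/5 · 0 = 0, 1/5 · 5/126 = 1/126, 1/5 · 5/63 = 1/63, 1/5 · 5/36 = 1/36, 1/5 · 1/9 = 1/45; these sum to 31/420.
By Bayes' rule, P(r = 5 | data) = (1/63) / (31/420) = 20/93.

0.215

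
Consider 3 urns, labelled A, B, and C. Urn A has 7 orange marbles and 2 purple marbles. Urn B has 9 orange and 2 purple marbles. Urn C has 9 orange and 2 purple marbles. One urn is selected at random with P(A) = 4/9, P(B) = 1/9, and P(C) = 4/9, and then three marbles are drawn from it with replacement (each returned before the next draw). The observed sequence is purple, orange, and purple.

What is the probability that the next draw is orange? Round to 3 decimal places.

Under each hypothesis, the probability of the observed sequence is: P(data | urn A) = (2/9)(7/9)(2/9) = 0.038409; P(data | urn B) = (2/11)(9/11)(2/11) = 0.027047; P(data | urn C) = (2/11)(9/11)(2/11) = 0.027047.
Multiplying each by its prior: 4/9 · 0.038409 = 0.017071, 1/9 · 0.027047 = 0.0030053, 4/9 · 0.027047 = 0.012021; these sum to 0.032097.
The posterior is then P(urn A | data) = 0.53185, P(urn B | data) = 0.093631, P(urn C | data) = 0.37452.
So P(orange next | data) = Σ P(orange next | H) P(H | data) = (7/9)(0.53185) + (9/11)(0.093631) + (9/11)(0.37452) = 0.79669.

0.797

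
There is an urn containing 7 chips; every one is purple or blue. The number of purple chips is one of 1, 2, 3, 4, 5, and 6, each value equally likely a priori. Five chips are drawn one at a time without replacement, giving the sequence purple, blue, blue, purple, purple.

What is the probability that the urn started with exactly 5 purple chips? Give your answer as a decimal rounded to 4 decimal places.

0.3571

For each hypothesis, P(data | H) works out to: P(data | r = 1) = (1/7)(6/6)(5/5)(0/4) = 0; P(data | r = 2) = (2/7)(5/6)(4/5)(1/4)(0/3) = 0; P(data | r = 3) = (3/7)(4/6)(3/5)(2/4)(1/3) = 1/35; P(data | r = 4) = (4/7)(3/6)(2/5)(3/4)(2/3) = 2/35; P(data | r = 5) = (5/7)(2/6)(1/5)(4/4)(3/3) = 1/21; P(data | r = 6) = (6/7)(1/6)(0/5) = 0.
Weighting by the prior gives 1/6 · 0 = 0, 1/6 · 0 = 0, 1/6 · 1/35 = 1/210, 1/6 · 2/35 = 1/105, 1/6 · 1/21 = 1/126, 1/6 · 0 = 0; these sum to 1/45.
Hence P(r = 5 | data) = (1/126) / (1/45) = 5/14.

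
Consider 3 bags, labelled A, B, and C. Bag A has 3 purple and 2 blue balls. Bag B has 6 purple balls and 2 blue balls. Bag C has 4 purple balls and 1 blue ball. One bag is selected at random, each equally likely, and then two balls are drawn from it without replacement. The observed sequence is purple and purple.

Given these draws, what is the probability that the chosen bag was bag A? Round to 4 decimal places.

The likelihood of the observed sequence under each hypothesis: P(data | bag A) = (3/5)(2/4) = 3/10; P(data | bag B) = (6/8)(5/7) = 15/28; P(data | bag C) = (4/5)(3/4) = 3/5.
Multiplying each by its prior: 1/3 · 3/10 = 1/10, 1/3 · 15/28 = 5/28, 1/3 · 3/5 = 1/5; with total 67/140.
By Bayes' rule, P(bag A | data) = (1/10) / (67/140) = 14/67.

0.2090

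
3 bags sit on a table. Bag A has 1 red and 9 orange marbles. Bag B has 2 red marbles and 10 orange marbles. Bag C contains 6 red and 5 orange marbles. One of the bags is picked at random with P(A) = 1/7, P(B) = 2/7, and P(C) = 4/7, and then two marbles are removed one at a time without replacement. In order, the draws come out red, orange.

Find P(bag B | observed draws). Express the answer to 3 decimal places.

0.203

For each hypothesis, P(data | H) works out to: P(data | bag A) = (1/10)(9/9) = 0.1; P(data | bag B) = (2/12)(10/11) = 0.15152; P(data | bag C) = (6/11)(5/10) = 0.27273.
The prior-weighted likelihoods are 1/7 · 0.1 = 0.014286, 2/7 · 0.15152 = 0.04329, 4/7 · 0.27273 = 0.15584; summing to 0.21342.
Hence P(bag B | data) = (0.04329) / (0.21342) = 0.20284.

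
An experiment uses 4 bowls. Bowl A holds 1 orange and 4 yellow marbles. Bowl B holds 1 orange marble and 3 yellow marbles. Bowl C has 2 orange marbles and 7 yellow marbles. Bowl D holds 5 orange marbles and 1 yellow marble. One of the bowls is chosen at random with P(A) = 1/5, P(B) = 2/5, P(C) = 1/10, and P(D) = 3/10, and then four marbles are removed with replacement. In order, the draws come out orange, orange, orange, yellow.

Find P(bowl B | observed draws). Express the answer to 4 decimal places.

0.1311

Compute the likelihood of the observed sequence for each case: P(data | bowl A) = (1/5)(1/5)(1/5)(4/5) = 0.0064; P(data | bowl B) = (1/4)(1/4)(1/4)(3/4) = 0.011719; P(data | bowl C) = (2/9)(2/9)(2/9)(7/9) = 0.0085353; P(data | bowl D) = (5/6)(5/6)(5/6)(1/6) = 0.096451.
Multiplying each by its prior: 1/5 · 0.0064 = 0.00128, 2/5 · 0.011719 = 0.0046875, 1/10 · 0.0085353 = 0.00085353, 3/10 · 0.096451 = 0.028935; with total 0.035756.
Therefore the posterior P(bowl B | data) = (0.0046875) / (0.035756) = 0.1311.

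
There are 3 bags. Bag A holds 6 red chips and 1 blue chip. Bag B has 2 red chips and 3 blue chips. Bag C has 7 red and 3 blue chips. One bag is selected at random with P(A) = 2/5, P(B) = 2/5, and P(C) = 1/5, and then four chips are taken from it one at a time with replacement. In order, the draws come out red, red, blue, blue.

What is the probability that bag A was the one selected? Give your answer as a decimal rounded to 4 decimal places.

Compute the likelihood of the observed sequence for each case: P(data | bag A) = (6/7)(6/7)(1/7)(1/7) = 0.014994; P(data | bag B) = (2/5)(2/5)(3/5)(3/5) = 0.0576; P(data | bag C) = (7/10)(7/10)(3/10)(3/10) = 0.0441.
The prior-weighted likelihoods are 2/5 · 0.014994 = 0.0059975, 2/5 · 0.0576 = 0.02304, 1/5 · 0.0441 = 0.00882; with total 0.037858.
Hence P(bag A | data) = (0.0059975) / (0.037858) = 0.15842.

0.1584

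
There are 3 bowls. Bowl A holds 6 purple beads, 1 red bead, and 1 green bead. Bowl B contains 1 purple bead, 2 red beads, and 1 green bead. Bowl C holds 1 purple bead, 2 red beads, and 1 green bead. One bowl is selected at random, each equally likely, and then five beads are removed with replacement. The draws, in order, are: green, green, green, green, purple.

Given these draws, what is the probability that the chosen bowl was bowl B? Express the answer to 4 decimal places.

0.4571

Compute the likelihood of the observed sequence for each case: P(data | bowl A) = (1/8)(1/8)(1/8)(1/8)(6/8) = 0.00018311; P(data | bowl B) = (1/4)(1/4)(1/4)(1/4)(1/4) = 0.00097656; P(data | bowl C) = (1/4)(1/4)(1/4)(1/4)(1/4) = 0.00097656.
Weighting by the prior gives 1/3 · 0.00018311 = 6.1035e-05, 1/3 · 0.00097656 = 0.00032552, 1/3 · 0.00097656 = 0.00032552; summing to 0.00071208.
So P(bowl B | data) = (0.00032552) / (0.00071208) = 0.45714.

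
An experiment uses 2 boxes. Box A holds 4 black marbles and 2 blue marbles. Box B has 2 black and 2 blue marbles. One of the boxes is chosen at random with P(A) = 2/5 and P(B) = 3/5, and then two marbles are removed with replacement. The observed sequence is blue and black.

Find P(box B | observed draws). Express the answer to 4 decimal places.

Compute the likelihood of the observed sequence for each case: P(data | box A) = (2/6)(4/6) = 2/9; P(data | box B) = (2/4)(2/4) = 1/4.
Multiplying each by its prior: 2/5 · 2/9 = 4/45, 3/5 · 1/4 = 3/20; with total 43/180.
Therefore the posterior P(box B | data) = (3/20) / (43/180) = 27/43.

0.6279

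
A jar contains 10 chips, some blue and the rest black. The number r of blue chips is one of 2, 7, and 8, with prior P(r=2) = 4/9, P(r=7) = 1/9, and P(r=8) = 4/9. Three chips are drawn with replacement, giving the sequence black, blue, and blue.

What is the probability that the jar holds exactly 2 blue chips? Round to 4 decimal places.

0.1626

The likelihood of the observed sequence under each hypothesis: P(data | r = 2) = (8/10)(2/10)(2/10) = 0.032; P(data | r = 7) = (3/10)(7/10)(7/10) = 0.147; P(data | r = 8) = (2/10)(8/10)(8/10) = 0.128.
Weighting by the prior gives 4/9 · 0.032 = 0.014222, 1/9 · 0.147 = 0.016333, 4/9 · 0.128 = 0.056889; summing to 0.087444.
Hence P(r = 2 | data) = (0.014222) / (0.087444) = 0.16264.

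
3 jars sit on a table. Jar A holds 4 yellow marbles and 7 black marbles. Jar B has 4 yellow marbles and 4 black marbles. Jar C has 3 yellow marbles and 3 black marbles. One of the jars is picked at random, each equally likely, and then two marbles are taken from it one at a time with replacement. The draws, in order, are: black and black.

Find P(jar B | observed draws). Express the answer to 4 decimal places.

Compute the likelihood of the observed sequence for each case: P(data | jar A) = (7/11)(7/11) = 49/121; P(data | jar B) = (4/8)(4/8) = 1/4; P(data | jar C) = (3/6)(3/6) = 1/4.
The prior-weighted likelihoods are 1/3 · 49/121 = 49/363, 1/3 · 1/4 = 1/12, 1/3 · 1/4 = 1/12; these sum to 73/242.
Hence P(jar B | data) = (1/12) / (73/242) = 121/438.

0.2763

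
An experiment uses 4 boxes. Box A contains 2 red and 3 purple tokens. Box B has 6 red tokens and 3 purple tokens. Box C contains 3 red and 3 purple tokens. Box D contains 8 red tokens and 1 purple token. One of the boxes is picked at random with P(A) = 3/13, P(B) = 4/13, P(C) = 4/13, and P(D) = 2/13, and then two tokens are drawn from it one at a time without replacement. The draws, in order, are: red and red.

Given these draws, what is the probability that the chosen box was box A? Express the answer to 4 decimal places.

Compute the likelihood of the observed sequence for each case: P(data | box A) = (2/5)(1/4) = 0.1; P(data | box B) = (6/9)(5/8) = 0.41667; P(data | box C) = (3/6)(2/5) = 0.2; P(data | box D) = (8/9)(7/8) = 0.77778.
Multiplying each by its prior: 3/13 · 0.1 = 0.023077, 4/13 · 0.41667 = 0.12821, 4/13 · 0.2 = 0.061538, 2/13 · 0.77778 = 0.11966; with total 0.33248.
Therefore the posterior P(box A | data) = (0.023077) / (0.33248) = 0.069409.

0.0694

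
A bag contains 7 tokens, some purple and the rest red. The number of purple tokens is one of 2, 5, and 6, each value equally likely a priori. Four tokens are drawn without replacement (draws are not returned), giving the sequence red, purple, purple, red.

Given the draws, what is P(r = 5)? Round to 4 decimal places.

0.5000

Compute the likelihood of the observed sequence for each case: P(data | r = 2) = (5/7)(2/6)(1/5)(4/4) = 1/21; P(data | r = 5) = (2/7)(5/6)(4/5)(1/4) = 1/21; P(data | r = 6) = (1/7)(6/6)(5/5)(0/4) = 0.
The prior-weighted likelihoods are 1/3 · 1/21 = 1/63, 1/3 · 1/21 = 1/63, 1/3 · 0 = 0; these sum to 2/63.
By Bayes' rule, P(r = 5 | data) = (1/63) / (2/63) = 1/2.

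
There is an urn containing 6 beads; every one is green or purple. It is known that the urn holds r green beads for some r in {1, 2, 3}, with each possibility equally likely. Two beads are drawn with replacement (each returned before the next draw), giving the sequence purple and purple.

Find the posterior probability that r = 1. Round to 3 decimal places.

The likelihood of the observed sequence under each hypothesis: P(data | r = 1) = (5/6)(5/6) = 25/36; P(data | r = 2) = (4/6)(4/6) = 4/9; P(data | r = 3) = (3/6)(3/6) = 1/4.
The prior-weighted likelihoods are 1/3 · 25/36 = 25/108, 1/3 · 4/9 = 4/27, 1/3 · 1/4 = 1/12; with total 25/54.
Therefore the posterior P(r = 1 | data) = (25/108) / (25/54) = 1/2.

0.500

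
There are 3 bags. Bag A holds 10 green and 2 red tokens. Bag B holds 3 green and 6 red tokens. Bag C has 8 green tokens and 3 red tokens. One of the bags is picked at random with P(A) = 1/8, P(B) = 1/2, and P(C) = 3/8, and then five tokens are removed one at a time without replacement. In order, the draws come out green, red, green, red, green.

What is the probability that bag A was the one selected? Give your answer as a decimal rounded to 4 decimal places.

0.0882

Under each hypothesis, the probability of the observed sequence is: P(data | bag A) = (10/12)(2/11)(9/10)(1/9)(8/8) = 0.015152; P(data | bag B) = (3/9)(6/8)(2/7)(5/6)(1/5) = 0.011905; P(data | bag C) = (8/11)(3/10)(7/9)(2/8)(6/7) = 0.036364.
Multiplying each by its prior: 1/8 · 0.015152 = 0.0018939, 1/2 · 0.011905 = 0.0059524, 3/8 · 0.036364 = 0.013636; summing to 0.021483.
By Bayes' rule, P(bag A | data) = (0.0018939) / (0.021483) = 0.088161.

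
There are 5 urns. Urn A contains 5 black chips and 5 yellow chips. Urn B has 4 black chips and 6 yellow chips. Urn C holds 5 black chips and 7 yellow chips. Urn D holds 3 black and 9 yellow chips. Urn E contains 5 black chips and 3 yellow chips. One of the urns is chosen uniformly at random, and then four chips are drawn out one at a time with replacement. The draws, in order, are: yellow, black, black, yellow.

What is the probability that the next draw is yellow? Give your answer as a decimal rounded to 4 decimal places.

Under each hypothesis, the probability of the observed sequence is: P(data | urn A) = (5/10)(5/10)(5/10)(5/10) = 0.0625; P(data | urn B) = (6/10)(4/10)(4/10)(6/10) = 0.0576; P(data | urn C) = (7/12)(5/12)(5/12)(7/12) = 0.059076; P(data | urn D) = (9/12)(3/12)(3/12)(9/12) = 0.035156; P(data | urn E) = (3/8)(5/8)(5/8)(3/8) = 0.054932.
Weighting by the prior gives 1/5 · 0.0625 = 0.0125, 1/5 · 0.0576 = 0.01152, 1/5 · 0.059076 = 0.011815, 1/5 · 0.035156 = 0.0070313, 1/5 · 0.054932 = 0.010986; these sum to 0.053853.
Normalising, the posterior is P(urn A | data) = 0.23211, P(urn B | data) = 0.21392, P(urn C | data) = 0.2194, P(urn D | data) = 0.13056, P(urn E | data) = 0.20401.
So P(yellow next | data) = Σ P(yellow next | H) P(H | data) = (1/2)(0.23211) + (3/5)(0.21392) + (7/12)(0.2194) + (3/4)(0.13056) + (3/8)(0.20401) = 0.54682.

0.5468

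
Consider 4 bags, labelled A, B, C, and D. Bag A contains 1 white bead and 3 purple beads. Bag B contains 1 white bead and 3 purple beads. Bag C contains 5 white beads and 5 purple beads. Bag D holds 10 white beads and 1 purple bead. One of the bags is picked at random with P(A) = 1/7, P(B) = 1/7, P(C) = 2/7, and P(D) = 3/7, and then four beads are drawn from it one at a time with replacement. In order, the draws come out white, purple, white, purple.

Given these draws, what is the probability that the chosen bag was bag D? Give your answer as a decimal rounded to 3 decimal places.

For each hypothesis, P(data | H) works out to: P(data | bag A) = (1/4)(3/4)(1/4)(3/4) = 0.035156; P(data | bag B) = (1/4)(3/4)(1/4)(3/4) = 0.035156; P(data | bag C) = (5/10)(5/10)(5/10)(5/10) = 0.0625; P(data | bag D) = (10/11)(1/11)(10/11)(1/11) = 0.0068301.
The prior-weighted likelihoods are 1/7 · 0.035156 = 0.0050223, 1/7 · 0.035156 = 0.0050223, 2/7 · 0.0625 = 0.017857, 3/7 · 0.0068301 = 0.0029272; summing to 0.030829.
By Bayes' rule, P(bag D | data) = (0.0029272) / (0.030829) = 0.09495.

0.095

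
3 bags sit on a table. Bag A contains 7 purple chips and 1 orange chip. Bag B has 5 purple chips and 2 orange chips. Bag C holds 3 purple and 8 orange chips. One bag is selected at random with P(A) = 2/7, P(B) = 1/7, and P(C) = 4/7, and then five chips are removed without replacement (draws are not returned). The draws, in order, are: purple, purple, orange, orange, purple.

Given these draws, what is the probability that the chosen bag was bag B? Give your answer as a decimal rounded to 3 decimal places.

0.663

For each hypothesis, P(data | H) works out to: P(data | bag A) = (7/8)(6/7)(1/6)(0/5) = 0; P(data | bag B) = (5/7)(4/6)(2/5)(1/4)(3/3) = 0.047619; P(data | bag C) = (3/11)(2/10)(8/9)(7/8)(1/7) = 0.0060606.
Multiplying each by its prior: 2/7 · 0 = 0, 1/7 · 0.047619 = 0.0068027, 4/7 · 0.0060606 = 0.0034632; summing to 0.010266.
By Bayes' rule, P(bag B | data) = (0.0068027) / (0.010266) = 0.66265.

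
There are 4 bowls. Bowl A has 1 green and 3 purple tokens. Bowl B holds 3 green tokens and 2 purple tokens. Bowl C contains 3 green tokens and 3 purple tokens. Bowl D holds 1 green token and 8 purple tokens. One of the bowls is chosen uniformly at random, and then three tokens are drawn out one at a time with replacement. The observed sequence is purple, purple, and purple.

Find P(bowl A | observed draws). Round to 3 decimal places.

Compute the likelihood of the observed sequence for each case: P(data | bowl A) = (3/4)(3/4)(3/4) = 0.42188; P(data | bowl B) = (2/5)(2/5)(2/5) = 0.064; P(data | bowl C) = (3/6)(3/6)(3/6) = 0.125; P(data | bowl D) = (8/9)(8/9)(8/9) = 0.70233.
Weighting by the prior gives 1/4 · 0.42188 = 0.10547, 1/4 · 0.064 = 0.016, 1/4 · 0.125 = 0.03125, 1/4 · 0.70233 = 0.17558; these sum to 0.3283.
By Bayes' rule, P(bowl A | data) = (0.10547) / (0.3283) = 0.32126.

0.321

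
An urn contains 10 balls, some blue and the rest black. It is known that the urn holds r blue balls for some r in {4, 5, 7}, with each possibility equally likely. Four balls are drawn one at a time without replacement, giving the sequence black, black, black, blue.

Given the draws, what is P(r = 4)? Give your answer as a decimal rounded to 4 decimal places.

The likelihood of the observed sequence under each hypothesis: P(data | r = 4) = (6/10)(5/9)(4/8)(4/7) = 0.095238; P(data | r = 5) = (5/10)(4/9)(3/8)(5/7) = 0.059524; P(data | r = 7) = (3/10)(2/9)(1/8)(7/7) = 0.0083333.
Weighting by the prior gives 1/3 · 0.095238 = 0.031746, 1/3 · 0.059524 = 0.019841, 1/3 · 0.0083333 = 0.0027778; with total 0.054365.
So P(r = 4 | data) = (0.031746) / (0.054365) = 0.58394.

0.5839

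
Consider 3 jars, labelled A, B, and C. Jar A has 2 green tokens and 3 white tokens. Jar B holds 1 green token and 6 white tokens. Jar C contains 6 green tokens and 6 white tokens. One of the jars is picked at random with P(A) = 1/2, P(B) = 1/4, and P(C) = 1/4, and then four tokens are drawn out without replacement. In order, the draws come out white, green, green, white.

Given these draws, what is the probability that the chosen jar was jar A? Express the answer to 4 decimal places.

Under each hypothesis, the probability of the observed sequence is: P(data | jar A) = (3/5)(2/4)(1/3)(2/2) = 0.1; P(data | jar B) = (6/7)(1/6)(0/5) = 0; P(data | jar C) = (6/12)(6/11)(5/10)(5/9) = 0.075758.
Multiplying each by its prior: 1/2 · 0.1 = 0.05, 1/4 · 0 = 0, 1/4 · 0.075758 = 0.018939; with total 0.068939.
Therefore the posterior P(jar A | data) = (0.05) / (0.068939) = 0.72527.

0.7253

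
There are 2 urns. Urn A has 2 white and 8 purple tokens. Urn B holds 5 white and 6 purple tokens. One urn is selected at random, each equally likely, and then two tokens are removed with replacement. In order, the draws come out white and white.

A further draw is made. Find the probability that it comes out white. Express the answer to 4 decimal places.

0.4133

For each hypothesis, P(data | H) works out to: P(data | urn A) = (2/10)(2/10) = 0.04; P(data | urn B) = (5/11)(5/11) = 0.20661.
The prior-weighted likelihoods are 1/2 · 0.04 = 0.02, 1/2 · 0.20661 = 0.10331; these sum to 0.12331.
Normalising, the posterior is P(urn A | data) = 0.1622, P(urn B | data) = 0.8378.
Averaging over the posterior, P(white next | data) = (1/5)(0.1622) + (5/11)(0.8378) = 0.41326.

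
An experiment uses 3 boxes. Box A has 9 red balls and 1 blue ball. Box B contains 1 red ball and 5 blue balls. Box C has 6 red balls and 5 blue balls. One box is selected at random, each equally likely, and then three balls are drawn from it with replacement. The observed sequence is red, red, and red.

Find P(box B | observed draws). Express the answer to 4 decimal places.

For each hypothesis, P(data | H) works out to: P(data | box A) = (9/10)(9/10)(9/10) = 0.729; P(data | box B) = (1/6)(1/6)(1/6) = 0.0046296; P(data | box C) = (6/11)(6/11)(6/11) = 0.16228.
The prior-weighted likelihoods are 1/3 · 0.729 = 0.243, 1/3 · 0.0046296 = 0.0015432, 1/3 · 0.16228 = 0.054095; these sum to 0.29864.
By Bayes' rule, P(box B | data) = (0.0015432) / (0.29864) = 0.0051675.

0.0052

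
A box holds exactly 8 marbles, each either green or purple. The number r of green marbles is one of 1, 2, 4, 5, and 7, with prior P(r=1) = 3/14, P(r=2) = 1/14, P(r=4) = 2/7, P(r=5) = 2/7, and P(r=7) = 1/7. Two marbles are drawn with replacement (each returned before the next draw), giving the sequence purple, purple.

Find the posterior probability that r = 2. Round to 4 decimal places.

Compute the likelihood of the observed sequence for each case: P(data | r = 1) = (7/8)(7/8) = 49/64; P(data | r = 2) = (6/8)(6/8) = 9/16; P(data | r = 4) = (4/8)(4/8) = 1/4; P(data | r = 5) = (3/8)(3/8) = 9/64; P(data | r = 7) = (1/8)(1/8) = 1/64.
Multiplying each by its prior: 3/14 · 49/64 = 21/128, 1/14 · 9/16 = 9/224, 2/7 · 1/4 = 1/14, 2/7 · 9/64 = 9/224, 1/7 · 1/64 = 1/448; summing to 285/896.
So P(r = 2 | data) = (9/224) / (285/896) = 12/95.

0.1263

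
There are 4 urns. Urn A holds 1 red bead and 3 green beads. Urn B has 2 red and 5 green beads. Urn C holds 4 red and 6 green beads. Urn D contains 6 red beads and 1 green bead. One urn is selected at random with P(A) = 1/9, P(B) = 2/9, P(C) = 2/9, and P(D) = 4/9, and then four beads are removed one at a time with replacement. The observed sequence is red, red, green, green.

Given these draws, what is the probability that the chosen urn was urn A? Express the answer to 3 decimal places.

Under each hypothesis, the probability of the observed sequence is: P(data | urn A) = (1/4)(1/4)(3/4)(3/4) = 0.035156; P(data | urn B) = (2/7)(2/7)(5/7)(5/7) = 0.041649; P(data | urn C) = (4/10)(4/10)(6/10)(6/10) = 0.0576; P(data | urn D) = (6/7)(6/7)(1/7)(1/7) = 0.014994.
Weighting by the prior gives 1/9 · 0.035156 = 0.0039062, 2/9 · 0.041649 = 0.0092554, 2/9 · 0.0576 = 0.0128, 4/9 · 0.014994 = 0.0066639; with total 0.032626.
Hence P(urn A | data) = (0.0039062) / (0.032626) = 0.11973.

0.120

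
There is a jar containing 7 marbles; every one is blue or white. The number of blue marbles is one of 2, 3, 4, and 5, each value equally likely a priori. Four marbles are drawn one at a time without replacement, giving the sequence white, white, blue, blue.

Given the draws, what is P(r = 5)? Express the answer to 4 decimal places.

0.1786

The likelihood of the observed sequence under each hypothesis: P(data | r = 2) = (5/7)(4/6)(2/5)(1/4) = 1/21; P(data | r = 3) = (4/7)(3/6)(3/5)(2/4) = 3/35; P(data | r = 4) = (3/7)(2/6)(4/5)(3/4) = 3/35; P(data | r = 5) = (2/7)(1/6)(5/5)(4/4) = 1/21.
Multiplying each by its prior: 1/4 · 1/21 = 1/84, 1/4 · 3/35 = 3/140, 1/4 · 3/35 = 3/140, 1/4 · 1/21 = 1/84; these sum to 1/15.
So P(r = 5 | data) = (1/84) / (1/15) = 5/28.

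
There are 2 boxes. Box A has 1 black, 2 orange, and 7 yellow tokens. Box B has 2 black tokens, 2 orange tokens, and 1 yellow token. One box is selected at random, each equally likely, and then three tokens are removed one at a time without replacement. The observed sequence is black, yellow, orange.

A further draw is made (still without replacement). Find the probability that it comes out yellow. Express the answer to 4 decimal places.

0.1935

Under each hypothesis, the probability of the observed sequence is: P(data | box A) = (1/10)(7/9)(2/8) = 7/360; P(data | box B) = (2/5)(1/4)(2/3) = 1/15.
Multiplying each by its prior: 1/2 · 7/360 = 7/720, 1/2 · 1/15 = 1/30; summing to 31/720.
Dividing through by the total gives posterior P(box A | data) = 7/31, P(box B | data) = 24/31.
Averaging over the posterior, P(yellow next | data) = (6/7)(7/31) + (0)(24/31) = 6/31.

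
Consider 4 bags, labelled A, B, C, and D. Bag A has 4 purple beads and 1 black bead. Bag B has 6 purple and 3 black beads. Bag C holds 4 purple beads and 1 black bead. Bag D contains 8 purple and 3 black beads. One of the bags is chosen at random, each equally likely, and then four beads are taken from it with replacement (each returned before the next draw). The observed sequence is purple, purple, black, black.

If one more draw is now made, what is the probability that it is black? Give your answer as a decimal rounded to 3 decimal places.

Under each hypothesis, the probability of the observed sequence is: P(data | bag A) = (4/5)(4/5)(1/5)(1/5) = 0.0256; P(data | bag B) = (6/9)(6/9)(3/9)(3/9) = 0.049383; P(data | bag C) = (4/5)(4/5)(1/5)(1/5) = 0.0256; P(data | bag D) = (8/11)(8/11)(3/11)(3/11) = 0.039342.
Weighting by the prior gives 1/4 · 0.0256 = 0.0064, 1/4 · 0.049383 = 0.012346, 1/4 · 0.0256 = 0.0064, 1/4 · 0.039342 = 0.0098354; with total 0.034981.
Normalising, the posterior is P(bag A | data) = 0.18296, P(bag B | data) = 0.35292, P(bag C | data) = 0.18296, P(bag D | data) = 0.28116.
So P(black next | data) = Σ P(black next | H) P(H | data) = (1/5)(0.18296) + (1/3)(0.35292) + (1/5)(0.18296) + (3/11)(0.28116) = 0.2675.

0.268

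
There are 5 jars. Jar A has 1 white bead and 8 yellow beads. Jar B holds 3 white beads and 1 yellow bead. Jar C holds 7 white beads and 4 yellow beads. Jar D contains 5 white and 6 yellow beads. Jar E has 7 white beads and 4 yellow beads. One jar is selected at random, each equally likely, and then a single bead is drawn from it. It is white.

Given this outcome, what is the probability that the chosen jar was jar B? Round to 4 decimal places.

Under each hypothesis, the probability of this draw is: P(data | jar A) = (1/9) = 1/9; P(data | jar B) = (3/4) = 3/4; P(data | jar C) = (7/11) = 7/11; P(data | jar D) = (5/11) = 5/11; P(data | jar E) = (7/11) = 7/11.
Multiplying each by its prior: 1/5 · 1/9 = 1/45, 1/5 · 3/4 = 3/20, 1/5 · 7/11 = 7/55, 1/5 · 5/11 = 1/11, 1/5 · 7/11 = 7/55; with total 205/396.
Therefore the posterior P(jar B | data) = (3/20) / (205/396) = 297/1025.

0.2898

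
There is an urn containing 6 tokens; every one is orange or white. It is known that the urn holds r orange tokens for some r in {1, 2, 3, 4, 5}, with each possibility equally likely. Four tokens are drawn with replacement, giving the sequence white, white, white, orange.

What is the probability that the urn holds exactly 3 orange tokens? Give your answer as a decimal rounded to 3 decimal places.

Under each hypothesis, the probability of the observed sequence is: P(data | r = 1) = (5/6)(5/6)(5/6)(1/6) = 0.096451; P(data | r = 2) = (4/6)(4/6)(4/6)(2/6) = 0.098765; P(data | r = 3) = (3/6)(3/6)(3/6)(3/6) = 0.0625; P(data | r = 4) = (2/6)(2/6)(2/6)(4/6) = 0.024691; P(data | r = 5) = (1/6)(1/6)(1/6)(5/6) = 0.003858.
Multiplying each by its prior: 1/5 · 0.096451 = 0.01929, 1/5 · 0.098765 = 0.019753, 1/5 · 0.0625 = 0.0125, 1/5 · 0.024691 = 0.0049383, 1/5 · 0.003858 = 0.0007716; with total 0.057253.
Therefore the posterior P(r = 3 | data) = (0.0125) / (0.057253) = 0.21833.

0.218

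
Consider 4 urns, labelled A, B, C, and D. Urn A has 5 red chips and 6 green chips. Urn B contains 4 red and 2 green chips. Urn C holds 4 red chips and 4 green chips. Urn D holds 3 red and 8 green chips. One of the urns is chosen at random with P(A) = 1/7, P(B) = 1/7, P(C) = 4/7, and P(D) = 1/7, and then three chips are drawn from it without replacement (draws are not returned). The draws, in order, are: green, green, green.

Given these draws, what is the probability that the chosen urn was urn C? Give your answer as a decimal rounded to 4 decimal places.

Compute the likelihood of the observed sequence for each case: P(data | urn A) = (6/11)(5/10)(4/9) = 0.12121; P(data | urn B) = (2/6)(1/5)(0/4) = 0; P(data | urn C) = (4/8)(3/7)(2/6) = 0.071429; P(data | urn D) = (8/11)(7/10)(6/9) = 0.33939.
Multiplying each by its prior: 1/7 · 0.12121 = 0.017316, 1/7 · 0 = 0, 4/7 · 0.071429 = 0.040816, 1/7 · 0.33939 = 0.048485; with total 0.10662.
Therefore the posterior P(urn C | data) = (0.040816) / (0.10662) = 0.38283.

0.3828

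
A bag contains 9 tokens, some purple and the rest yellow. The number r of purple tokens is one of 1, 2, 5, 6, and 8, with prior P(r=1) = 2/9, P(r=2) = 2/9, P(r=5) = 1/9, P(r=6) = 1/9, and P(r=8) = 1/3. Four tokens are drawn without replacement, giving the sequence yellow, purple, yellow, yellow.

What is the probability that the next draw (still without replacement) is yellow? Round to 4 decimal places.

Compute the likelihood of the observed sequence for each case: P(data | r = 1) = (8/9)(1/8)(7/7)(6/6) = 0.11111; P(data | r = 2) = (7/9)(2/8)(6/7)(5/6) = 0.13889; P(data | r = 5) = (4/9)(5/8)(3/7)(2/6) = 0.039683; P(data | r = 6) = (3/9)(6/8)(2/7)(1/6) = 0.011905; P(data | r = 8) = (1/9)(8/8)(0/7) = 0.
Multiplying each by its prior: 2/9 · 0.11111 = 0.024691, 2/9 · 0.13889 = 0.030864, 1/9 · 0.039683 = 0.0044092, 1/9 · 0.011905 = 0.0013228, 1/3 · 0 = 0; summing to 0.061287.
Dividing through by the total gives posterior P(r = 1 | data) = 0.40288, P(r = 2 | data) = 0.5036, P(r = 5 | data) = 0.071942, P(r = 6 | data) = 0.021583, P(r = 8 | data) = 0.
So P(yellow next | data) = Σ P(yellow next | H) P(H | data) = (1)(0.40288) + (4/5)(0.5036) + (1/5)(0.071942) + (0)(0.021583) = 0.82014.

0.8201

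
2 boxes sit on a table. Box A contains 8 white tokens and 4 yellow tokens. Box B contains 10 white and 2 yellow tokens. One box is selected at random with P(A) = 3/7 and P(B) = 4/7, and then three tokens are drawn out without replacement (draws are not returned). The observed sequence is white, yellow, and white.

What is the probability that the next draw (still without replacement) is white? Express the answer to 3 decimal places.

For each hypothesis, P(data | H) works out to: P(data | box A) = (8/12)(4/11)(7/10) = 28/165; P(data | box B) = (10/12)(2/11)(9/10) = 3/22.
Weighting by the prior gives 3/7 · 28/165 = 4/55, 4/7 · 3/22 = 6/77; these sum to 58/385.
Dividing through by the total gives posterior P(box A | data) = 14/29, P(box B | data) = 15/29.
Averaging over the posterior, P(white next | data) = (2/3)(14/29) + (8/9)(15/29) = 68/87.

0.782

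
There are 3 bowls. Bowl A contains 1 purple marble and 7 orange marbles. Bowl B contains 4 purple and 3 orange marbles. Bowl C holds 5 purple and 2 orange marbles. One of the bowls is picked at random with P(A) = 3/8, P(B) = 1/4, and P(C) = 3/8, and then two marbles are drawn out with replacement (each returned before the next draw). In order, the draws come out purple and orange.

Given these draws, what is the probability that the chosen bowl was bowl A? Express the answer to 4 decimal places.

0.2294

Under each hypothesis, the probability of the observed sequence is: P(data | bowl A) = (1/8)(7/8) = 0.10938; P(data | bowl B) = (4/7)(3/7) = 0.2449; P(data | bowl C) = (5/7)(2/7) = 0.20408.
The prior-weighted likelihoods are 3/8 · 0.10938 = 0.041016, 1/4 · 0.2449 = 0.061224, 3/8 · 0.20408 = 0.076531; these sum to 0.17877.
By Bayes' rule, P(bowl A | data) = (0.041016) / (0.17877) = 0.22943.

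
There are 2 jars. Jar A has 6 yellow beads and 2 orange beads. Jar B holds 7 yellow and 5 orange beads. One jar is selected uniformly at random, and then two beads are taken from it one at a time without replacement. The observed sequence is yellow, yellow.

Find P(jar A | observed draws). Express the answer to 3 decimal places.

Compute the likelihood of the observed sequence for each case: P(data | jar A) = (6/8)(5/7) = 15/28; P(data | jar B) = (7/12)(6/11) = 7/22.
The prior-weighted likelihoods are 1/2 · 15/28 = 15/56, 1/2 · 7/22 = 7/44; these sum to 263/616.
So P(jar A | data) = (15/56) / (263/616) = 165/263.

0.627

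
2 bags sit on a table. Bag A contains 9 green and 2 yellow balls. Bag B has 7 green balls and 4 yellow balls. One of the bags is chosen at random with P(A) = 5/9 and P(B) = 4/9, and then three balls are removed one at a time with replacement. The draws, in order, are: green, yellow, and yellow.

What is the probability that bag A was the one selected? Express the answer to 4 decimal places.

For each hypothesis, P(data | H) works out to: P(data | bag A) = (9/11)(2/11)(2/11) = 0.027047; P(data | bag B) = (7/11)(4/11)(4/11) = 0.084147.
Multiplying each by its prior: 5/9 · 0.027047 = 0.015026, 4/9 · 0.084147 = 0.037399; with total 0.052425.
Hence P(bag A | data) = (0.015026) / (0.052425) = 0.28662.

0.2866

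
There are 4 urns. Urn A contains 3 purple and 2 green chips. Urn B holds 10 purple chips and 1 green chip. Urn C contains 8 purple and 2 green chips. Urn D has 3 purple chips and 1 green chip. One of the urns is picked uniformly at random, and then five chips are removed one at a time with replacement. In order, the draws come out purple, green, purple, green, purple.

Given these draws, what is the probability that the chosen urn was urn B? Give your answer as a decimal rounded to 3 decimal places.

0.071

The likelihood of the observed sequence under each hypothesis: P(data | urn A) = (3/5)(2/5)(3/5)(2/5)(3/5) = 0.03456; P(data | urn B) = (10/11)(1/11)(10/11)(1/11)(10/11) = 0.0062092; P(data | urn C) = (8/10)(2/10)(8/10)(2/10)(8/10) = 0.02048; P(data | urn D) = (3/4)(1/4)(3/4)(1/4)(3/4) = 0.026367.
Weighting by the prior gives 1/4 · 0.03456 = 0.00864, 1/4 · 0.0062092 = 0.0015523, 1/4 · 0.02048 = 0.00512, 1/4 · 0.026367 = 0.0065918; with total 0.021904.
Therefore the posterior P(urn B | data) = (0.0015523) / (0.021904) = 0.070868.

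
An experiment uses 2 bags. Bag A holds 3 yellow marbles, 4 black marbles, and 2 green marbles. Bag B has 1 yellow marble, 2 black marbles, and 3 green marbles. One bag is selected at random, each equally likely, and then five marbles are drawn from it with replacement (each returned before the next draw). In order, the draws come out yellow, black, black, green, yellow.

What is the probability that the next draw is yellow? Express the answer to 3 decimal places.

The likelihood of the observed sequence under each hypothesis: P(data | bag A) = (3/9)(4/9)(4/9)(2/9)(3/9) = 0.0048773; P(data | bag B) = (1/6)(2/6)(2/6)(3/6)(1/6) = 0.0015432.
The prior-weighted likelihoods are 1/2 · 0.0048773 = 0.0024387, 1/2 · 0.0015432 = 0.0007716; summing to 0.0032103.
The posterior is then P(bag A | data) = 0.75964, P(bag B | data) = 0.24036.
So P(yellow next | data) = Σ P(yellow next | H) P(H | data) = (1/3)(0.75964) + (1/6)(0.24036) = 0.29327.

0.293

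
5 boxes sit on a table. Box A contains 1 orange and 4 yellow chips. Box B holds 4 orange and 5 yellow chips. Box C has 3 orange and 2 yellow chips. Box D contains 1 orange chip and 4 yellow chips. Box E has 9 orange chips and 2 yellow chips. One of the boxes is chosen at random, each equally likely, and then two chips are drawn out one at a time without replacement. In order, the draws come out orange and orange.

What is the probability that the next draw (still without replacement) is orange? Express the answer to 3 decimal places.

For each hypothesis, P(data | H) works out to: P(data | box A) = (1/5)(0/4) = 0; P(data | box B) = (4/9)(3/8) = 1/6; P(data | box C) = (3/5)(2/4) = 3/10; P(data | box D) = (1/5)(0/4) = 0; P(data | box E) = (9/11)(8/10) = 36/55.
The prior-weighted likelihoods are 1/5 · 0 = 0, 1/5 · 1/6 = 1/30, 1/5 · 3/10 = 3/50, 1/5 · 0 = 0, 1/5 · 36/55 = 36/275; summing to 37/165.
Normalising, the posterior is P(box A | data) = 0, P(box B | data) = 11/74, P(box C | data) = 99/370, P(box D | data) = 0, P(box E | data) = 108/185.
So P(orange next | data) = Σ P(orange next | H) P(H | data) = (2/7)(11/74) + (1/3)(99/370) + (7/9)(108/185) = 41/70.

0.586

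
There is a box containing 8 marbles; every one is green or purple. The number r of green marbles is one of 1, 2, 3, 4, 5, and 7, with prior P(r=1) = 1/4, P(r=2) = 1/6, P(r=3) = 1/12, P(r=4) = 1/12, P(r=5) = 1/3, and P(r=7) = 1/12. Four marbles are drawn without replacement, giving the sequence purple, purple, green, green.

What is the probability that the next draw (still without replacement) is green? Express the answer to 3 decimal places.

0.535

Under each hypothesis, the probability of the observed sequence is: P(data | r = 1) = (7/8)(6/7)(1/6)(0/5) = 0; P(data | r = 2) = (6/8)(5/7)(2/6)(1/5) = 1/28; P(data | r = 3) = (5/8)(4/7)(3/6)(2/5) = 1/14; P(data | r = 4) = (4/8)(3/7)(4/6)(3/5) = 3/35; P(data | r = 5) = (3/8)(2/7)(5/6)(4/5) = 1/14; P(data | r = 7) = (1/8)(0/7) = 0.
Weighting by the prior gives 1/4 · 0 = 0, 1/6 · 1/28 = 1/168, 1/12 · 1/14 = 1/168, 1/12 · 3/35 = 1/140, 1/3 · 1/14 = 1/42, 1/12 · 0 = 0; with total 3/70.
Normalising, the posterior is P(r = 1 | data) = 0, P(r = 2 | data) = 5/36, P(r = 3 | data) = 5/36, P(r = 4 | data) = 1/6, P(r = 5 | data) = 5/9, P(r = 7 | data) = 0.
Averaging over the posterior, P(green next | data) = (0)(5/36) + (1/4)(5/36) + (1/2)(1/6) + (3/4)(5/9) = 77/144.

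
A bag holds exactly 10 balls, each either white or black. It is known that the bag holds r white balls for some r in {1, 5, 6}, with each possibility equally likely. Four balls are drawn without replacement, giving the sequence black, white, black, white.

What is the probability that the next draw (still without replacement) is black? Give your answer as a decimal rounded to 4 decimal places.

0.4211

Under each hypothesis, the probability of the observed sequence is: P(data | r = 1) = (9/10)(1/9)(8/8)(0/7) = 0; P(data | r = 5) = (5/10)(5/9)(4/8)(4/7) = 5/63; P(data | r = 6) = (4/10)(6/9)(3/8)(5/7) = 1/14.
Multiplying each by its prior: 1/3 · 0 = 0, 1/3 · 5/63 = 5/189, 1/3 · 1/14 = 1/42; these sum to 19/378.
Normalising, the posterior is P(r = 1 | data) = 0, P(r = 5 | data) = 10/19, P(r = 6 | data) = 9/19.
The predictive probability is P(black next | data) = (1/2)(10/19) + (1/3)(9/19) = 8/19.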